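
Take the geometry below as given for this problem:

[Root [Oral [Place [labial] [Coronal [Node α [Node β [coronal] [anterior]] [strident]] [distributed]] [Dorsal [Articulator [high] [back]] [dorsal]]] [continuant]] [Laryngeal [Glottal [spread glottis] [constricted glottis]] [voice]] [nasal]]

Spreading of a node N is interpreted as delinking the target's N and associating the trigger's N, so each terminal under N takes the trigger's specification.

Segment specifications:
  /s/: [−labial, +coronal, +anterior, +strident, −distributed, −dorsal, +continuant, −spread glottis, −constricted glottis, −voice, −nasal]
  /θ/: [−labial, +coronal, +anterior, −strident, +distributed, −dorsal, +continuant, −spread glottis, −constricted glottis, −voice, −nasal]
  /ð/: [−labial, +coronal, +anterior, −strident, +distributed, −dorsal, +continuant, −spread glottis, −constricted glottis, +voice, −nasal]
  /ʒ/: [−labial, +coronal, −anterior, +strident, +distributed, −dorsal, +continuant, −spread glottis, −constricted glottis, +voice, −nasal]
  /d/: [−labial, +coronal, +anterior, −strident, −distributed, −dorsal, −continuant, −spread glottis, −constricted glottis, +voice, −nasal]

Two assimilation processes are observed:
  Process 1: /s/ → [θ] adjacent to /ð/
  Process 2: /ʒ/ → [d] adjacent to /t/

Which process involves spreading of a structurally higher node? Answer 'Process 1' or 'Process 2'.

Process 2

In Process 1, [distributed], [strident] change, so the minimal spreading node is Coronal at depth 3.
Process 2: the features that change are [continuant], [anterior], [distributed], [strident]; the minimal node is Oral (depth 1).
Oral (depth 1) sits above Coronal (depth 3), making Process 2 the one with the higher spreading node.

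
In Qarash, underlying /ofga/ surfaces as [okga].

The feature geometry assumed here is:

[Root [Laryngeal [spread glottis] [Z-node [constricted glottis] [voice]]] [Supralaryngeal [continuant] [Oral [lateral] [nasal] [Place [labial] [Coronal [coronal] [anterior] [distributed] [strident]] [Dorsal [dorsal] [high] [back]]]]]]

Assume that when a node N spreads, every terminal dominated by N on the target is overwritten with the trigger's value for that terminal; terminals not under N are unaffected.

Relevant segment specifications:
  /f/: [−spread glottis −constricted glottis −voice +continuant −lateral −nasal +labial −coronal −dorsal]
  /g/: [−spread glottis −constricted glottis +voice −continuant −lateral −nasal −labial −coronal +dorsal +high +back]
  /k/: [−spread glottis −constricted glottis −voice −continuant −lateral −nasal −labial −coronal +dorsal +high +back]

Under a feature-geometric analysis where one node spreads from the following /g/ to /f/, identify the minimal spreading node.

/f/ and [k] differ in [continuant], [labial], [dorsal], [high], [back]; every other specified feature is identical.
Tracing each changed feature up the tree, the paths first meet at Supralaryngeal; any lower node misses at least one of them.
Spreading Supralaryngeal from /g/ overwrites each of those terminals with /g/'s values, yielding exactly [k].
[voice] — on which /g/ differs from /f/ — is unchanged, so Root cannot have spread; the constituent is no larger than Supralaryngeal.

Supralaryngeal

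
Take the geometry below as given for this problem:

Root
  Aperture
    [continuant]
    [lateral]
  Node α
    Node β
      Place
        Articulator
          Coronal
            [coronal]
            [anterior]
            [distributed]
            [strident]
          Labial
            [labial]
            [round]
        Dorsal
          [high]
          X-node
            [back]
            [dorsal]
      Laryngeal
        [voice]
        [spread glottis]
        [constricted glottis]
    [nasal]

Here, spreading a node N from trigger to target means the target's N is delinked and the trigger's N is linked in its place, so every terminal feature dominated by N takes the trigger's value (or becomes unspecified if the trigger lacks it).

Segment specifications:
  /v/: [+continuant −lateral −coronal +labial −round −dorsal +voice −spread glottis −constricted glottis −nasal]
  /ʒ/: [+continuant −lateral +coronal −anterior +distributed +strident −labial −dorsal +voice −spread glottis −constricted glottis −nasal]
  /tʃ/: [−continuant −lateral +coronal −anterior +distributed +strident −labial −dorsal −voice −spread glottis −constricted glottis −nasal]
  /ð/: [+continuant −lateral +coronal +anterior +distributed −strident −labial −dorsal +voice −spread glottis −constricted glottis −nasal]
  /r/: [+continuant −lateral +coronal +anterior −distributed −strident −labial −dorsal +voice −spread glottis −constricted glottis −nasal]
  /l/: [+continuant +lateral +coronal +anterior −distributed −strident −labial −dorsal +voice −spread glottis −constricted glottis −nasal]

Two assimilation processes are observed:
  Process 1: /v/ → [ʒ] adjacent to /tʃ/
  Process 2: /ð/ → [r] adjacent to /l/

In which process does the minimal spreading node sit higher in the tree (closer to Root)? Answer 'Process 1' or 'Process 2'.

Process 1

Process 1 alters [labial], [round], [coronal], [anterior], [distributed], [strident]; the lowest common ancestor is Articulator (depth 4 from Root).
Process 2: the feature that changes is [distributed]; the minimal node is [distributed] (depth 6).
Articulator (depth 4) sits above [distributed] (depth 6), making Process 1 the one with the higher spreading node.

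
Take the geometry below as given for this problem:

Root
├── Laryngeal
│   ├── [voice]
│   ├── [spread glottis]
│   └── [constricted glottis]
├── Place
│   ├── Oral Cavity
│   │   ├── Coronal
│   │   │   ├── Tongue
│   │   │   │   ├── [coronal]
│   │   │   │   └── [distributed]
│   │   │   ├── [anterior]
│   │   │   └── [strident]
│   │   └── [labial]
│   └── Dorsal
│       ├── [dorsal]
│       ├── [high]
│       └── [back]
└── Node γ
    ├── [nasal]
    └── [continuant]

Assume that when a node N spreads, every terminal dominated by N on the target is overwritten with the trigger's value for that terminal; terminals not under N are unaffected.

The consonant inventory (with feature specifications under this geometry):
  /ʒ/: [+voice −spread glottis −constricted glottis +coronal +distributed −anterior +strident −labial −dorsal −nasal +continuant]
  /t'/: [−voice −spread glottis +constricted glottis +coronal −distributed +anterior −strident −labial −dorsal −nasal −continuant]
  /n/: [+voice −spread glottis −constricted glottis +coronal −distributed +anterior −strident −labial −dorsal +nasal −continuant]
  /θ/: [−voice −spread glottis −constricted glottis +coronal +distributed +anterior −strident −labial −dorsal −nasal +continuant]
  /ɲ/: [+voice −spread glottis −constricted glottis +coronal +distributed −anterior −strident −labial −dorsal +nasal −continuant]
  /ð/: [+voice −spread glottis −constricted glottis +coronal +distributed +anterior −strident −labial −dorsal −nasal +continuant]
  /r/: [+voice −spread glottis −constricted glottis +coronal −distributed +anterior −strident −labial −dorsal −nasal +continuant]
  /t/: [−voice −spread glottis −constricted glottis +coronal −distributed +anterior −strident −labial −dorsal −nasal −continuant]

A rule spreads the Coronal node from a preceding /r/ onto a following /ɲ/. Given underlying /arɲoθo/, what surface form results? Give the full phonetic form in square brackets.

The Coronal node dominates the terminals [coronal], [distributed], [anterior], [strident].
After delinking /ɲ/'s Coronal and linking /r/'s, the affected terminals become [+coronal], [−distributed], [+anterior], [−strident]; [voice], [spread glottis], [constricted glottis], … (outside Coronal) are retained from /ɲ/.
The resulting bundle matches /n/ in the inventory; substituting it for /ɲ/ gives [arnoθo].

[arnoθo]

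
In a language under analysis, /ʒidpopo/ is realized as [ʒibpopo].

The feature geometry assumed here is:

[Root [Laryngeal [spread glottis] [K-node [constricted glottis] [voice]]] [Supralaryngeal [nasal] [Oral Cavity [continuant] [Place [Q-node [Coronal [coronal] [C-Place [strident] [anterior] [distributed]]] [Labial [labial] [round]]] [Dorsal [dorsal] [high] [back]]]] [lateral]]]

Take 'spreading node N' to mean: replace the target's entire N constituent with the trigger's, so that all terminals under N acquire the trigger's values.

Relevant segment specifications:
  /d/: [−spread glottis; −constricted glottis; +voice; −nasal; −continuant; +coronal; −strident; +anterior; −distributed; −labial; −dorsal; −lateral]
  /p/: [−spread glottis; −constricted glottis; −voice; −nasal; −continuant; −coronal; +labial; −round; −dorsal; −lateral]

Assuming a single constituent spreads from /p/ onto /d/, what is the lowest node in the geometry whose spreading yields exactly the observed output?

/d/ and [b] differ in [labial], [round], [coronal], [anterior], [distributed], [strident]; every other specified feature is identical.
In this geometry the lowest node dominating all of them is Q-node: every daughter of Q-node dominates only a proper subset, so no lower node suffices.
Spreading Q-node from /p/ overwrites each of those terminals with /p/'s values, yielding exactly [b].
[voice] stays as in /d/ although /p/ differs there, so no node dominating it spread; among the remaining candidates Q-node is the lowest that derives the output.

Q-node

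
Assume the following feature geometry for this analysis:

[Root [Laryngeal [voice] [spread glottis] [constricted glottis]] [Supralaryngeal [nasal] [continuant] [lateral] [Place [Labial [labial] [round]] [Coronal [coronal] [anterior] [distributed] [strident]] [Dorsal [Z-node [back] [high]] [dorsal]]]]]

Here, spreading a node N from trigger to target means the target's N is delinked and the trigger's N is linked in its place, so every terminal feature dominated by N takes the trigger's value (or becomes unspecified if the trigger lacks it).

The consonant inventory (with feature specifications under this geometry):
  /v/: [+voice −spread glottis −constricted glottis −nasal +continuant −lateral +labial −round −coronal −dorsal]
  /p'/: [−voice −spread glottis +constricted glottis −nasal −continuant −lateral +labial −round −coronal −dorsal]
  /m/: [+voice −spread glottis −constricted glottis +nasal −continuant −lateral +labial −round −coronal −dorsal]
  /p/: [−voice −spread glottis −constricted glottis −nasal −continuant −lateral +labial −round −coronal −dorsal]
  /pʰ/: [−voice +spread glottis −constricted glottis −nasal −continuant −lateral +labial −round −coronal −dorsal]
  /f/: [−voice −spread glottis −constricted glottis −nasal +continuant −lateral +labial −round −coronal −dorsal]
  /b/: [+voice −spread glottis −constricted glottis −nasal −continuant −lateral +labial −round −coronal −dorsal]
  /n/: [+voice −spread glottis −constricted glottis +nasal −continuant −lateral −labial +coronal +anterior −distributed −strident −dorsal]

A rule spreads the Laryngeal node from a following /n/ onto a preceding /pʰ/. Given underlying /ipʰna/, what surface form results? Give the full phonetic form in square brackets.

Terminals under Laryngeal in this geometry: [voice], [spread glottis], [constricted glottis].
The target acquires /n/'s values for everything under Laryngeal — [+voice], [−spread glottis], [−constricted glottis] — while keeping its own [nasal], [continuant], [lateral], ….
Among the inventory, only /b/ has exactly this specification, giving the surface form [ibna].

[ibna]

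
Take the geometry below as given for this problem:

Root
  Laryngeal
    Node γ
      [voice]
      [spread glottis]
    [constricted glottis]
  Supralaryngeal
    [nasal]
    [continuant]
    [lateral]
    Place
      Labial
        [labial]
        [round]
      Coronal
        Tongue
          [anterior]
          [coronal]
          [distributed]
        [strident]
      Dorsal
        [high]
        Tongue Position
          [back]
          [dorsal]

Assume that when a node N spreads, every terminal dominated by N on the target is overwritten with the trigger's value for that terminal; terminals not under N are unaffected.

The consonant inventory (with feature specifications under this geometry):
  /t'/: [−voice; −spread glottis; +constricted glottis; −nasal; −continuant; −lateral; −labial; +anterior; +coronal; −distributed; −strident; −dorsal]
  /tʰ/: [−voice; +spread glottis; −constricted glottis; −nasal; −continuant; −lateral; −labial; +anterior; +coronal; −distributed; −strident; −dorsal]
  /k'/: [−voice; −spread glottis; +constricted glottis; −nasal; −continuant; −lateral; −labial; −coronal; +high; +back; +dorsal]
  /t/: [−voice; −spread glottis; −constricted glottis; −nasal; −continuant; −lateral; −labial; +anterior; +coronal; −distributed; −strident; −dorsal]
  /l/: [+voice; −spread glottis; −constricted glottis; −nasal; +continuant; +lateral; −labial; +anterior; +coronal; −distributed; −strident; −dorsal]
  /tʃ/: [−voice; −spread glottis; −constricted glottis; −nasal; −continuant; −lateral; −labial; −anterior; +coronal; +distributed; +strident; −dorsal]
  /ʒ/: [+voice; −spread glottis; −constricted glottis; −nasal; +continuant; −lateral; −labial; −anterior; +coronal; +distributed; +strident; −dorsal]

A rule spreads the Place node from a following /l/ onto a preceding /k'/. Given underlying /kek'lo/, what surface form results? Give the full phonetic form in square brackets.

[ket'lo]

Place immediately or transitively dominates [labial], [round], [anterior], [coronal], [distributed], [strident], [high], [back], [dorsal].
Spreading Place from /l/ onto /k'/ replaces those values with /l/'s: [−labial], [+anterior], [+coronal], [−distributed], [−strident], [−dorsal]. Features outside Place ([voice], [spread glottis], [constricted glottis], …) stay as in /k'/.
The resulting bundle matches /t'/ in the inventory; substituting it for /k'/ gives [ket'lo].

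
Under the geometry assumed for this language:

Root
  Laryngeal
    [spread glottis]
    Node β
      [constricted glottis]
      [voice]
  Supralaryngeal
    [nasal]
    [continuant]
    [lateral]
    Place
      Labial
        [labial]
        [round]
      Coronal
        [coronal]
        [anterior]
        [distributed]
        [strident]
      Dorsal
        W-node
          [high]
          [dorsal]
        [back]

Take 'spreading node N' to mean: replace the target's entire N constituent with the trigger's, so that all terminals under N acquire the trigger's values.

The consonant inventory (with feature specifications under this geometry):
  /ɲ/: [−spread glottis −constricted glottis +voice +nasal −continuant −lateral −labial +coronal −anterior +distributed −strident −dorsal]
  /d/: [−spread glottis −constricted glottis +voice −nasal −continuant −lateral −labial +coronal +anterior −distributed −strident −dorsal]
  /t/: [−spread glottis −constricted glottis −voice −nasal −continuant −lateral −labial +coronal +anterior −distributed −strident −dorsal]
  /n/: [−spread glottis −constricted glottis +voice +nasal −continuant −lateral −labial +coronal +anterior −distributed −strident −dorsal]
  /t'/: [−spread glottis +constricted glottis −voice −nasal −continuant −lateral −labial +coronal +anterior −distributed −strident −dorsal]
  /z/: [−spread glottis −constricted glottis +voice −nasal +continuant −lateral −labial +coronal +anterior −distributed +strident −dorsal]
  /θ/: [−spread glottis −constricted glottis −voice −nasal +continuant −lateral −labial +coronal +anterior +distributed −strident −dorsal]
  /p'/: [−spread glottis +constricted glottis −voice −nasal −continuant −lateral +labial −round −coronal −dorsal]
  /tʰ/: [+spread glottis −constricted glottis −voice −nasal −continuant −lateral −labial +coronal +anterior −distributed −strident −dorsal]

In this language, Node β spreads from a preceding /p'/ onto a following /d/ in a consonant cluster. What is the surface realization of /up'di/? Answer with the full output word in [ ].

Terminals under Node β in this geometry: [constricted glottis], [voice].
Spreading Node β from /p'/ onto /d/ replaces those values with /p'/'s: [+constricted glottis], [−voice]. Features outside Node β ([spread glottis], [nasal], [continuant], …) stay as in /d/.
This feature bundle is that of [t'], so /up'di/ surfaces as [up't'i].

[up't'i]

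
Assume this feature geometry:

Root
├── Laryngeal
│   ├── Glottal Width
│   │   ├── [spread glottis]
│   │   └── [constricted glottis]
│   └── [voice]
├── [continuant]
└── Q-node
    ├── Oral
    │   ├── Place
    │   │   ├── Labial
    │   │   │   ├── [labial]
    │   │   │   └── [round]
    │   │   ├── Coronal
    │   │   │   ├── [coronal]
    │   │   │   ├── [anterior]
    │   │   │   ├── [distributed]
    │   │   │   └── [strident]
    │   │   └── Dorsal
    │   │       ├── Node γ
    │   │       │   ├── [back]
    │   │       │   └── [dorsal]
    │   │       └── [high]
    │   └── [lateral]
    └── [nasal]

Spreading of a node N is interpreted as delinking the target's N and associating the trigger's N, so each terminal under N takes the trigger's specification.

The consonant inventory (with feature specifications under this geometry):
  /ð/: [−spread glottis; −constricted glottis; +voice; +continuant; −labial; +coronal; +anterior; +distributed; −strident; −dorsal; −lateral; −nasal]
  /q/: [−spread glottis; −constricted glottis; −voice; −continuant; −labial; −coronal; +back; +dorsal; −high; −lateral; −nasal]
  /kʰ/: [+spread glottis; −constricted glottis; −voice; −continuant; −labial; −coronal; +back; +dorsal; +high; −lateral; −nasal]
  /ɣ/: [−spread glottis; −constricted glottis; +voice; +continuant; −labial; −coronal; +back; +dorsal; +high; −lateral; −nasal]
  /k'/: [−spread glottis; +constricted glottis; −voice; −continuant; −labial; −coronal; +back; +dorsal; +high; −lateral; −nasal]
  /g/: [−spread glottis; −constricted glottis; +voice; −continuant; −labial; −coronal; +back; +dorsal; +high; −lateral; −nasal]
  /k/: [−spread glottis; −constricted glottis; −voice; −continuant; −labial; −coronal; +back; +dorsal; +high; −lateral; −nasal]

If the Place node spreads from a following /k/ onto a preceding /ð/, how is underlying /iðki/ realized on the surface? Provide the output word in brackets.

Terminals under Place in this geometry: [labial], [round], [coronal], [anterior], [distributed], [strident], [back], [dorsal], [high].
Spreading Place from /k/ onto /ð/ replaces those values with /k/'s: [−labial], [−coronal], [+back], [+dorsal], [+high]. Features outside Place ([spread glottis], [constricted glottis], [voice], …) stay as in /ð/.
This feature bundle is that of [ɣ], so /iðki/ surfaces as [iɣki].

[iɣki]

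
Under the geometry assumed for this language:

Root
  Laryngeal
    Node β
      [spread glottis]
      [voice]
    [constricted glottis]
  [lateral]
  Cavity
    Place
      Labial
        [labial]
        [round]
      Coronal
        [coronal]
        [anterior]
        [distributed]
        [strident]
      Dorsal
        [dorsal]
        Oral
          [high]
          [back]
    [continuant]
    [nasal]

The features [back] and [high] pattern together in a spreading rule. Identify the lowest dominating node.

Oral

[back] is immediately dominated by Oral.
[high] is immediately dominated by Oral.
These paths first converge at Oral; no daughter of Oral dominates all 2 features, so Oral is the minimal constituent.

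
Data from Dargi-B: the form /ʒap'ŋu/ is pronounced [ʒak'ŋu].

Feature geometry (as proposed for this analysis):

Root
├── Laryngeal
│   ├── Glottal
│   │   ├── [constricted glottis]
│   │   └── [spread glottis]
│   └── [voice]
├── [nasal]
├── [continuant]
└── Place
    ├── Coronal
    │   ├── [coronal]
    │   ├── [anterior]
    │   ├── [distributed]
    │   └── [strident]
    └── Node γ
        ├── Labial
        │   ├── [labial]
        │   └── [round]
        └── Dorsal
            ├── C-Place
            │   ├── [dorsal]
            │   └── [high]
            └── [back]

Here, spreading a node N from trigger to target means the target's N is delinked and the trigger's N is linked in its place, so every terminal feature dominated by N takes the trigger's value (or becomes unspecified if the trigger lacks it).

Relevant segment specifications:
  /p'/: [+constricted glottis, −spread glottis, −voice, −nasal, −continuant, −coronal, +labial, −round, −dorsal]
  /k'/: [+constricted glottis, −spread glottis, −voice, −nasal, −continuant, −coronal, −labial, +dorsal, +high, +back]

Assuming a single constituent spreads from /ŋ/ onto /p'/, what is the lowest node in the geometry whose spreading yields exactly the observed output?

Node γ

Comparing /p'/ with its surface form [k'], the features that change are [labial], [round], [dorsal], [high], [back].
These terminals are all dominated by Node γ, and no proper subconstituent of Node γ covers them all; Node γ is their lowest common ancestor.
Spreading Node γ from /ŋ/ overwrites each of those terminals with /ŋ/'s values, yielding exactly [k'].
Features on which the two segments disagree outside Node γ, such as [voice], [constricted glottis], are unchanged — nothing dominating them spread, and Node γ is the minimal sufficient constituent.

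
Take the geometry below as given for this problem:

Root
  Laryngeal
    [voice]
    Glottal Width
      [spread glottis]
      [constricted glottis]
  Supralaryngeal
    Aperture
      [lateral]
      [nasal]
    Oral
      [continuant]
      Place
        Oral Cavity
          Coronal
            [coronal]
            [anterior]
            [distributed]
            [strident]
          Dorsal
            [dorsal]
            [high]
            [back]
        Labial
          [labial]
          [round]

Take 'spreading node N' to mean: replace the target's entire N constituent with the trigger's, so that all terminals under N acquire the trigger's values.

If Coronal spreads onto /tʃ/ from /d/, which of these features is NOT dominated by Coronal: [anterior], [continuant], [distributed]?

[continuant]

The terminals dominated by Coronal are [coronal], [anterior], [distributed], [strident].
Of the listed options, [anterior], [distributed] are among these and would be overwritten by spreading Coronal.
[continuant] is not within the Coronal subtree (it hangs from Oral), so /tʃ/'s [continuant] value survives.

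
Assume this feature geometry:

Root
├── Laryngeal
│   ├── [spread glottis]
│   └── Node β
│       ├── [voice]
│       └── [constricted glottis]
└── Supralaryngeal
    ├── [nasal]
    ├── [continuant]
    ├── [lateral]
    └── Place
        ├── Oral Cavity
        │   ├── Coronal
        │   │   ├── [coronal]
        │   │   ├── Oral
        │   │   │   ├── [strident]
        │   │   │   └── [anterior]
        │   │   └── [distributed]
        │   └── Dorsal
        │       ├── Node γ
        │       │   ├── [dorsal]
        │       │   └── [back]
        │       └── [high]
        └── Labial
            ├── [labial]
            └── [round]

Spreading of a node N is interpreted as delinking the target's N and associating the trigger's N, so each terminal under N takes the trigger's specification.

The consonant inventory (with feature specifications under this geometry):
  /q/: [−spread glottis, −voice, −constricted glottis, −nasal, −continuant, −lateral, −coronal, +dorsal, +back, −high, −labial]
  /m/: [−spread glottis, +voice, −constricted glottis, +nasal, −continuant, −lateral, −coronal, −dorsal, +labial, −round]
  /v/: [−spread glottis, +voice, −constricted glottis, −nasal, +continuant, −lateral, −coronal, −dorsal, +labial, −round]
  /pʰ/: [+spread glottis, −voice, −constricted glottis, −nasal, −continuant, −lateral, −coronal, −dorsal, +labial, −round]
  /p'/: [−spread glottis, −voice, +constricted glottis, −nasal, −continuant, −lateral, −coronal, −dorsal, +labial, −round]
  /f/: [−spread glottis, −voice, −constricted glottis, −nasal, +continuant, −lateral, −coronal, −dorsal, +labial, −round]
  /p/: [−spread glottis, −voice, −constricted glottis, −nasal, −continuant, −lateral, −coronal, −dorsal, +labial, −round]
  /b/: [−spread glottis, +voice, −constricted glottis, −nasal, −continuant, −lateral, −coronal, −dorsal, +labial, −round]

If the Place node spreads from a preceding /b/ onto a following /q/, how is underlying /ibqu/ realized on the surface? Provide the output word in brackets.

[ibpu]

Terminals under Place in this geometry: [coronal], [strident], [anterior], [distributed], [dorsal], [back], [high], [labial], [round].
After delinking /q/'s Place and linking /b/'s, the affected terminals become [−coronal], [−dorsal], [+labial], [−round]; [spread glottis], [voice], [constricted glottis], … (outside Place) are retained from /q/.
The resulting bundle matches /p/ in the inventory; substituting it for /q/ gives [ibpu].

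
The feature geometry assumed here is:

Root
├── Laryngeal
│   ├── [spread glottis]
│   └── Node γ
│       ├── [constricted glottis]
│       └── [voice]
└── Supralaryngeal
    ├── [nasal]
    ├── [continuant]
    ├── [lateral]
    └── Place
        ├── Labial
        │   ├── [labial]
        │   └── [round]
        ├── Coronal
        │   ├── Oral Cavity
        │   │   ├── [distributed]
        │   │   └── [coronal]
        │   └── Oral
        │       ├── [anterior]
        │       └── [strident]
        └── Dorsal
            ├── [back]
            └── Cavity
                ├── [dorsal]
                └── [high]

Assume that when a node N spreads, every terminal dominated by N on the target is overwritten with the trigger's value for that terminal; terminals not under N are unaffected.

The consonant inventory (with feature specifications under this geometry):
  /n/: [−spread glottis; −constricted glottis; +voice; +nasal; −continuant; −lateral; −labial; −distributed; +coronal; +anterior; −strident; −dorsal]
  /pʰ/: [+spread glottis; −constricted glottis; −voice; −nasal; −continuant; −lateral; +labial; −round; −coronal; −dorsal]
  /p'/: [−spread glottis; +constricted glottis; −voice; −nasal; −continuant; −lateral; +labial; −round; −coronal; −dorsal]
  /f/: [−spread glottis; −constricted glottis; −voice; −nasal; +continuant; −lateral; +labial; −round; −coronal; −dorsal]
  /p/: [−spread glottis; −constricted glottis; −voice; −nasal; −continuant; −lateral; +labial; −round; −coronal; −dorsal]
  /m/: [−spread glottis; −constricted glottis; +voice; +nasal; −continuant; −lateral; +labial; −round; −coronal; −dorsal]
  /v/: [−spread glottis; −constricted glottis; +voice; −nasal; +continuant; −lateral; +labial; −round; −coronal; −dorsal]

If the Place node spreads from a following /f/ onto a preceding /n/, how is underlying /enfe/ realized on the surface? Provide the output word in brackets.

[emfe]

Place immediately or transitively dominates [labial], [round], [distributed], [coronal], [anterior], [strident], [back], [dorsal], [high].
After delinking /n/'s Place and linking /f/'s, the affected terminals become [+labial], [−round], [−coronal], [−dorsal]; [spread glottis], [constricted glottis], [voice], … (outside Place) are retained from /n/.
The resulting bundle matches /m/ in the inventory; substituting it for /n/ gives [emfe].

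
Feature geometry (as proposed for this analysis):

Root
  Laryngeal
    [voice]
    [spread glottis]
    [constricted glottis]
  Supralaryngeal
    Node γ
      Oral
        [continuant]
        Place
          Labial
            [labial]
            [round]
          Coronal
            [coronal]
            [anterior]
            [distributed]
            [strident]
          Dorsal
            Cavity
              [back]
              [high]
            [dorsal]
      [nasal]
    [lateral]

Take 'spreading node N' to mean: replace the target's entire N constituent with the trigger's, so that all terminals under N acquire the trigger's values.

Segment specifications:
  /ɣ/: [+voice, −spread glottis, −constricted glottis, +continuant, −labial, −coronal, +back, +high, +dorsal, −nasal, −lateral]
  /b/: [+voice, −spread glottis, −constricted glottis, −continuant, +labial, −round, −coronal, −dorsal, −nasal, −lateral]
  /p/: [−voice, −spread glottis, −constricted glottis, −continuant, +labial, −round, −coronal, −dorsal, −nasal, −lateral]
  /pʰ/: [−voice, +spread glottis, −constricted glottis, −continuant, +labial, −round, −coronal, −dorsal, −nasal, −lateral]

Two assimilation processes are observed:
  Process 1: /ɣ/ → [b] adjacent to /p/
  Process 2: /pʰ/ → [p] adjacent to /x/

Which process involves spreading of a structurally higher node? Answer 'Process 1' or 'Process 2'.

Process 1: the features that change are [continuant], [labial], [round], [dorsal], [high], [back]; the minimal node is Oral (depth 3).
Process 2 alters [spread glottis]; the lowest dominating node is [spread glottis] (depth 2 from Root).
Depth 2 < depth 3; Process 2 involves the structurally higher constituent [spread glottis].

Process 2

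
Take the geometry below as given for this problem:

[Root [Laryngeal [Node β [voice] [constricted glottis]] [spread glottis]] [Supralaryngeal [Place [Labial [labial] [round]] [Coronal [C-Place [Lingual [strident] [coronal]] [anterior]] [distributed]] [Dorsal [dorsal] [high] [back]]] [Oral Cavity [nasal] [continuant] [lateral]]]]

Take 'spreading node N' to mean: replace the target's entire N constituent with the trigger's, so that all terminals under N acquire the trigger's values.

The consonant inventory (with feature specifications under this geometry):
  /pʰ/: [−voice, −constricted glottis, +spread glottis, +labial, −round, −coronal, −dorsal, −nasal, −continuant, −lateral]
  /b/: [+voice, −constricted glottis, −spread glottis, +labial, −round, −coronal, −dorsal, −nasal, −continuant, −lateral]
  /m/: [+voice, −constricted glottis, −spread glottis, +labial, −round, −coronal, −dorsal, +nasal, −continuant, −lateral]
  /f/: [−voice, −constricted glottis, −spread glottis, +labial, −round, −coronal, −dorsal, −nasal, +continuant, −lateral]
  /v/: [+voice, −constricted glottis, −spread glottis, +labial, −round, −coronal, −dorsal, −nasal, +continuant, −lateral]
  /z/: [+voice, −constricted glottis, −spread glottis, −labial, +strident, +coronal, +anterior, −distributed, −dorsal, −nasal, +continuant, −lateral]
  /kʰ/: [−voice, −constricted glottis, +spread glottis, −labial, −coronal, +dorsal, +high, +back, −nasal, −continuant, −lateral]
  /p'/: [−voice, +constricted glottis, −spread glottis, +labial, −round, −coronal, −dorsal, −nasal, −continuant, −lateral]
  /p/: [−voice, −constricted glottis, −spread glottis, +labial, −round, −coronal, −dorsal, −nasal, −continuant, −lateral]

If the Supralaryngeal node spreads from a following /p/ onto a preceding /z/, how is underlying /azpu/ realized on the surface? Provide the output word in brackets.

[abpu]

Terminals under Supralaryngeal in this geometry: [labial], [round], [strident], [coronal], [anterior], [distributed], [dorsal], [high], [back], [nasal], [continuant], [lateral].
After delinking /z/'s Supralaryngeal and linking /p/'s, the affected terminals become [+labial], [−round], [−coronal], [−dorsal], [−nasal], [−continuant], [−lateral]; [voice], [constricted glottis], [spread glottis] (outside Supralaryngeal) are retained from /z/.
Among the inventory, only /b/ has exactly this specification, giving the surface form [abpu].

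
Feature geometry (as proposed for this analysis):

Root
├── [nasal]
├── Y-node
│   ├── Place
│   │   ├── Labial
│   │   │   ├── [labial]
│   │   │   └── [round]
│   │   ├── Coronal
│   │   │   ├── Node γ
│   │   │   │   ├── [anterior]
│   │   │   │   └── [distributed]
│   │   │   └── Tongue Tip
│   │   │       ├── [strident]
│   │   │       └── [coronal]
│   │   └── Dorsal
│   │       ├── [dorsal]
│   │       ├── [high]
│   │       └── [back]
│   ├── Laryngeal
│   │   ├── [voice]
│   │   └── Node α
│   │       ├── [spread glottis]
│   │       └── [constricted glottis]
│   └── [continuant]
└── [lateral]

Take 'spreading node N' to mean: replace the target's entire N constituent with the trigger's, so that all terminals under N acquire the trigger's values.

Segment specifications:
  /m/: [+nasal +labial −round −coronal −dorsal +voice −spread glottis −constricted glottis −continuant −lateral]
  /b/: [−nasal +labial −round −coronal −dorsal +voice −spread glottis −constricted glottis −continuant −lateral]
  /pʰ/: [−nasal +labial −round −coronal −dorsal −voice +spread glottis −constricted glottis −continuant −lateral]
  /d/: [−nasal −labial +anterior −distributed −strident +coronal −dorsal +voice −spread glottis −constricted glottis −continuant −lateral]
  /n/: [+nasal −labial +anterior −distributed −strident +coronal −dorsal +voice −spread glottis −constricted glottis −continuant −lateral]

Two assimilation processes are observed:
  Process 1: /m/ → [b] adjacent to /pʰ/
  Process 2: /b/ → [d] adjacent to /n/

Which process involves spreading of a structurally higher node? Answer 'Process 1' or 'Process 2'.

Process 1

Process 1 alters [nasal]; the lowest dominating node is [nasal] (depth 1 from Root).
Process 2 alters [labial], [round], [coronal], [anterior], [distributed], [strident]; the lowest common ancestor is Place (depth 2 from Root).
[nasal] (depth 1) sits above Place (depth 2), making Process 1 the one with the higher spreading node.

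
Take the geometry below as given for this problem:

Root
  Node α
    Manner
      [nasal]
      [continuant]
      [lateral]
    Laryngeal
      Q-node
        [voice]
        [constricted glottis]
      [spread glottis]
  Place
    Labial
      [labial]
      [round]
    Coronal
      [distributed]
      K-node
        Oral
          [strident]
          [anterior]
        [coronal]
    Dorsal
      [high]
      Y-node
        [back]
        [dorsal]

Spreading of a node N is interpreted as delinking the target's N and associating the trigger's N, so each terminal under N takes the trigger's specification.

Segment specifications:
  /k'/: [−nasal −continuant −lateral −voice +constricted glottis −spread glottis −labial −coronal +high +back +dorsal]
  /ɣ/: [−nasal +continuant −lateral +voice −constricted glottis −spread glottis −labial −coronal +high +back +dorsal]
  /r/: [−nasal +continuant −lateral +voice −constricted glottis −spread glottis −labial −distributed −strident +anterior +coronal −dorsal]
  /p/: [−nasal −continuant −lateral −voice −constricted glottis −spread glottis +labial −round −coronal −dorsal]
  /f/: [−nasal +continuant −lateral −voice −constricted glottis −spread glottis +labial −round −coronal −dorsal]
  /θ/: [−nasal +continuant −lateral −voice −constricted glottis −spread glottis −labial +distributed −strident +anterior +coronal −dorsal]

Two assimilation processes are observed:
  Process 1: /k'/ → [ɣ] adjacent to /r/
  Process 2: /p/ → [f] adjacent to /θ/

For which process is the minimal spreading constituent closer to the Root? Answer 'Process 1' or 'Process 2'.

Process 1

In Process 1, [voice], [constricted glottis], [continuant] change, so the minimal spreading node is Node α at depth 1.
Process 2: the feature that changes is [continuant]; the minimal node is [continuant] (depth 3).
Depth 1 < depth 3; Process 1 involves the structurally higher constituent Node α.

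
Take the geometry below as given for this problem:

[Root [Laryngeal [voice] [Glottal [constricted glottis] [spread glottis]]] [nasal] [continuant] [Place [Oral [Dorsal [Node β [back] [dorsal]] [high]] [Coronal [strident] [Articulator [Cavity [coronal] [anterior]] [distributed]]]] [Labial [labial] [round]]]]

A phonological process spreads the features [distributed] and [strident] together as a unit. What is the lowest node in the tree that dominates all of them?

[distributed]: Root / Place / Oral / Coronal / Articulator / [distributed].
[strident]: Root / Place / Oral / Coronal / [strident].
The listed terminals split across distinct daughters of Coronal, so Coronal itself is the smallest node containing them all.

Coronal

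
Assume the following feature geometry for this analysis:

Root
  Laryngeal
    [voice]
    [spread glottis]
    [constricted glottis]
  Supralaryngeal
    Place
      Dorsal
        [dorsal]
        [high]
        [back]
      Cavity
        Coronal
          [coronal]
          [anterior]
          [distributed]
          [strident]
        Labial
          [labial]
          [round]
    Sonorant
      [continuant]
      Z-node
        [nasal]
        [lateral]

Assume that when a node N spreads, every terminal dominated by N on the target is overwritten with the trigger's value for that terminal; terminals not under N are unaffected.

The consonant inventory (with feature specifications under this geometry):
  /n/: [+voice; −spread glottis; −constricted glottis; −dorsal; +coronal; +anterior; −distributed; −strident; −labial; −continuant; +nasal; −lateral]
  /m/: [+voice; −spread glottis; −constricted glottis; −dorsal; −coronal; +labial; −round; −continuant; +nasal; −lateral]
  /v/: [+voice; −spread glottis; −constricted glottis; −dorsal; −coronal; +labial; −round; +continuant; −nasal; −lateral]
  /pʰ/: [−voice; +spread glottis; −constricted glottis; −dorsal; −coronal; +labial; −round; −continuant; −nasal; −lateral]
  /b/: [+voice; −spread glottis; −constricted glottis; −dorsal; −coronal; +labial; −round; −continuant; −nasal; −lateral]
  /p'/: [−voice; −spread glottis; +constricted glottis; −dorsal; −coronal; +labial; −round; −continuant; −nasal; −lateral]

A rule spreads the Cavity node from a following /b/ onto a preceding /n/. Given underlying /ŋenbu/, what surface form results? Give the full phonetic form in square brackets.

[ŋembu]

Cavity immediately or transitively dominates [coronal], [anterior], [distributed], [strident], [labial], [round].
After delinking /n/'s Cavity and linking /b/'s, the affected terminals become [−coronal], [+labial], [−round]; [voice], [spread glottis], [constricted glottis], … (outside Cavity) are retained from /n/.
Among the inventory, only /m/ has exactly this specification, giving the surface form [ŋembu].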